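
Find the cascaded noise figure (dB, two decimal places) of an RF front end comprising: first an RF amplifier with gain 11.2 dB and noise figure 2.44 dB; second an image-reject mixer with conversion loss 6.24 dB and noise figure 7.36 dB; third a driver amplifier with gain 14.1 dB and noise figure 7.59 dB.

Convert to linear (a loss of L dB is a gain of −L dB): F_i = 10^(NF_i/10), G_i = 10^(G_i,dB/10)
  Stage 1: F_1 = 10^(2.44/10) = 1.754, G_1 = 10^(11.2/10) = 13.18
  Stage 2: F_2 = 10^(7.36/10) = 5.445, G_2 = 10^(−6.24/10) = 0.2377
  Stage 3: F_3 = 10^(7.59/10) = 5.741, G_3 = 10^(14.1/10) = 25.70
Friis cascade:
  F = 1.754 + (5.445 − 1)/13.18 + (5.741 − 1)/3.133 = 3.604
NF = 10 log₁₀(3.604) = 5.57 dB

5.57 dB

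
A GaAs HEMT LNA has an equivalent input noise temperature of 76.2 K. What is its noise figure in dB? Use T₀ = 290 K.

F = 1 + T_e/T₀ = 1 + 76.2/290 = 1.26276
NF = 10 log₁₀(1.26276) = 1.01 dB

1.01 dB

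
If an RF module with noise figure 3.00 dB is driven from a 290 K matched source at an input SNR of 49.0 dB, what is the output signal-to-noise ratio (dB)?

46.00 dB

By definition F = SNR_in/SNR_out, so in dB: SNR_out = SNR_in − NF
SNR_out = 49.0 − 3.00 = 46.00 dB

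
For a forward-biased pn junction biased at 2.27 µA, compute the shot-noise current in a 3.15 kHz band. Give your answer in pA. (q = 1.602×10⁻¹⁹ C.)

47.9 pA

I_n = √(2qI·B)
2qI·B = 2 × 1.602×10⁻¹⁹ × 2.27×10⁻⁶ × 3.15×10³ = 2.29×10⁻²¹ A²
I_n = √(2.29×10⁻²¹) = 4.79×10⁻¹¹ A = 47.9 pA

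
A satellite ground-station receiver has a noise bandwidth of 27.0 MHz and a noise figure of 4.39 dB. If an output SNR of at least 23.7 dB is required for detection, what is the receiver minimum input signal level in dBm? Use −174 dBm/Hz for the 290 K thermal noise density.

−71.6 dBm

Sensitivity = −174 + 10 log₁₀(B) + NF + SNR_min
= −174 + 74.31 + 4.39 + 23.7
= −71.60 dBm → −71.6 dBm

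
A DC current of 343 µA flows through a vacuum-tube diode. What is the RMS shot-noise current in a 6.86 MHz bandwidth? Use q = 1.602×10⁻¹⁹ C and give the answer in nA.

I_n = √(2qI·B)
2qI·B = 2 × 1.602×10⁻¹⁹ × 3.43×10⁻⁴ × 6.86×10⁶ = 7.54×10⁻¹⁶ A²
I_n = √(7.54×10⁻¹⁶) = 2.75×10⁻⁸ A = 27.5 nA

27.5 nA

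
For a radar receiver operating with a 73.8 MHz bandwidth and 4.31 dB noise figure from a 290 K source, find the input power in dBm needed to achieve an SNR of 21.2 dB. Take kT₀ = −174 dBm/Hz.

−69.8 dBm

Sensitivity = −174 + 10 log₁₀(B) + NF + SNR_min
= −174 + 78.68 + 4.31 + 21.2
= −69.81 dBm → −69.8 dBm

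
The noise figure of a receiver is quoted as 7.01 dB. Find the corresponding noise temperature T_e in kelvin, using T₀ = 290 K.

F = 10^(7.01/10) = 5.02343
T_e = (F − 1)·T₀ = (5.02343 − 1) × 290 = 1167 K

1167 K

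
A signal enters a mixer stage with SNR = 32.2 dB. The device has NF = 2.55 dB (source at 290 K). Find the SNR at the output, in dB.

By definition F = SNR_in/SNR_out, so in dB: SNR_out = SNR_in − NF
SNR_out = 32.2 − 2.55 = 29.65 dB

29.65 dB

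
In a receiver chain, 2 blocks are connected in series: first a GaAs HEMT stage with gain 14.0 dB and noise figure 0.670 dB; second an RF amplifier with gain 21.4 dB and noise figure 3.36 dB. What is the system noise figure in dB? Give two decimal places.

0.84 dB

Convert to linear (a loss of L dB is a gain of −L dB): F_i = 10^(NF_i/10), G_i = 10^(G_i,dB/10)
  Stage 1: F_1 = 10^(0.670/10) = 1.167, G_1 = 10^(14.0/10) = 25.12
  Stage 2: F_2 = 10^(3.36/10) = 2.168, G_2 = 10^(21.4/10) = 138.0
Friis cascade:
  F = 1.167 + (2.168 − 1)/25.12 = 1.213
NF = 10 log₁₀(1.213) = 0.84 dB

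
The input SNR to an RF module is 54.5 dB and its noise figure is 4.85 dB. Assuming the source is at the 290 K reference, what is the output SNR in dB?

49.65 dB

By definition F = SNR_in/SNR_out, so in dB: SNR_out = SNR_in − NF
SNR_out = 54.5 − 4.85 = 49.65 dB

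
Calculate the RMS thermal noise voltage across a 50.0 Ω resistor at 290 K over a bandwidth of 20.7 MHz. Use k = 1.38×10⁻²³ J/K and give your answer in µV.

V_n = √(4kTRB)
4kTRB = 4 × 1.38×10⁻²³ × 290 × 5.00×10¹ × 2.07×10⁷ = 1.66×10⁻¹¹ V²
V_n = √(1.66×10⁻¹¹) = 4.07×10⁻⁶ V = 4.07 µV

4.07 µV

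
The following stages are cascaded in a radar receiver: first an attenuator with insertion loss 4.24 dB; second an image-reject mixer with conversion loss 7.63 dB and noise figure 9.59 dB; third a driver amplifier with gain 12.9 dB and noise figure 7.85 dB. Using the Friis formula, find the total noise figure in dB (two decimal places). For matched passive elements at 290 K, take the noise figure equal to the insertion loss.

Convert to linear (a loss of L dB is a gain of −L dB): F_i = 10^(NF_i/10), G_i = 10^(G_i,dB/10)
  Stage 1: F_1 = 10^(4.24/10) = 2.655, G_1 = 10^(−4.24/10) = 0.3767
  Stage 2: F_2 = 10^(9.59/10) = 9.099, G_2 = 10^(−7.63/10) = 0.1726
  Stage 3: F_3 = 10^(7.85/10) = 6.095, G_3 = 10^(12.9/10) = 19.50
Friis cascade:
  F = 2.655 + (9.099 − 1)/0.3767 + (6.095 − 1)/0.06501 = 102.5
NF = 10 log₁₀(102.5) = 20.11 dB

20.11 dB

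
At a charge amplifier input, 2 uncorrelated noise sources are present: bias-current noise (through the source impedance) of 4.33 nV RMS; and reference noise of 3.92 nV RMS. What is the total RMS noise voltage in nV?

5.84 nV

Uncorrelated sources add in power (mean-square): V_tot = √(ΣV_i²)
V_tot = √[(4.33×10⁻⁹)² + (3.92×10⁻⁹)²] = 5.84×10⁻⁹ V = 5.84 nV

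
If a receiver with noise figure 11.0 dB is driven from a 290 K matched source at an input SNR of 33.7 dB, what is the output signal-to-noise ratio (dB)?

22.7 dB

By definition F = SNR_in/SNR_out, so in dB: SNR_out = SNR_in − NF
SNR_out = 33.7 − 11.0 = 22.7 dB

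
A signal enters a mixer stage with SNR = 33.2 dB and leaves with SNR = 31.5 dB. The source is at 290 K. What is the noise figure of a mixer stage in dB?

NF (dB) = SNR_in(dB) − SNR_out(dB) when the source is at T₀
NF = 33.2 − 31.5 = 1.7 dB

1.7 dB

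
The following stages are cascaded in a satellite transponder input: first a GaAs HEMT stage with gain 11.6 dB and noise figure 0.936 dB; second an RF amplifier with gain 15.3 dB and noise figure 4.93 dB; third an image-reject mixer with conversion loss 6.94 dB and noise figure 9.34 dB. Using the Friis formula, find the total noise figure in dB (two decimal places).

Convert to linear (a loss of L dB is a gain of −L dB): F_i = 10^(NF_i/10), G_i = 10^(G_i,dB/10)
  Stage 1: F_1 = 10^(0.936/10) = 1.241, G_1 = 10^(11.6/10) = 14.45
  Stage 2: F_2 = 10^(4.93/10) = 3.112, G_2 = 10^(15.3/10) = 33.88
  Stage 3: F_3 = 10^(9.34/10) = 8.590, G_3 = 10^(−6.94/10) = 0.2023
Friis cascade:
  F = 1.241 + (3.112 − 1)/14.45 + (8.590 − 1)/489.8 = 1.402
NF = 10 log₁₀(1.402) = 1.47 dB

1.47 dB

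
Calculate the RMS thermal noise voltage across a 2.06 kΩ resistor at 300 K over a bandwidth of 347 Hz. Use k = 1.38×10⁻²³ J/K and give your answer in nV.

V_n = √(4kTRB)
4kTRB = 4 × 1.38×10⁻²³ × 300 × 2.06×10³ × 3.47×10² = 1.18×10⁻¹⁴ V²
V_n = √(1.18×10⁻¹⁴) = 1.09×10⁻⁷ V = 109 nV

109 nV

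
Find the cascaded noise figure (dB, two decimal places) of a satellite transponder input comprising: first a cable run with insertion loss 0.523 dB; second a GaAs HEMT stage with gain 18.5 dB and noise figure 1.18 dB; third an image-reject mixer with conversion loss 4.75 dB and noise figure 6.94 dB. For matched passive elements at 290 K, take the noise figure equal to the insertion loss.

Convert to linear (a loss of L dB is a gain of −L dB): F_i = 10^(NF_i/10), G_i = 10^(G_i,dB/10)
  Stage 1: F_1 = 10^(0.523/10) = 1.128, G_1 = 10^(−0.523/10) = 0.8865
  Stage 2: F_2 = 10^(1.18/10) = 1.312, G_2 = 10^(18.5/10) = 70.79
  Stage 3: F_3 = 10^(6.94/10) = 4.943, G_3 = 10^(−4.75/10) = 0.3350
Friis cascade:
  F = 1.128 + (1.312 − 1)/0.8865 + (4.943 − 1)/62.76 = 1.543
NF = 10 log₁₀(1.543) = 1.88 dB

1.88 dB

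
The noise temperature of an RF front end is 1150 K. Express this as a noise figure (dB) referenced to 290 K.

6.96 dB

F = 1 + T_e/T₀ = 1 + 1150/290 = 4.96552
NF = 10 log₁₀(4.96552) = 6.96 dB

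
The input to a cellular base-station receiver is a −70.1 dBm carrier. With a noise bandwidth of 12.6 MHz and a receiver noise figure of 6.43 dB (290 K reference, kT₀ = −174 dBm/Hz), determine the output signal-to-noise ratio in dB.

Noise floor: N = −174 + 10 log₁₀(B) + NF
10 log₁₀(1.26×10⁷) = 71 dB
N = −174 + 71 + 6.43 = −96.57 dBm
SNR = P_sig − N = −70.1 − (−96.57) = 26.47 dB → 26.5 dB

26.5 dB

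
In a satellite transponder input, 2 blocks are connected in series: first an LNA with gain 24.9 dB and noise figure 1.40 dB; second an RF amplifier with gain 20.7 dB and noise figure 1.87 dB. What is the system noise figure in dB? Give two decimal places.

Convert to linear (a loss of L dB is a gain of −L dB): F_i = 10^(NF_i/10), G_i = 10^(G_i,dB/10)
  Stage 1: F_1 = 10^(1.40/10) = 1.380, G_1 = 10^(24.9/10) = 309.0
  Stage 2: F_2 = 10^(1.87/10) = 1.538, G_2 = 10^(20.7/10) = 117.5
Friis cascade:
  F = 1.380 + (1.538 − 1)/309.0 = 1.382
NF = 10 log₁₀(1.382) = 1.41 dB

1.41 dB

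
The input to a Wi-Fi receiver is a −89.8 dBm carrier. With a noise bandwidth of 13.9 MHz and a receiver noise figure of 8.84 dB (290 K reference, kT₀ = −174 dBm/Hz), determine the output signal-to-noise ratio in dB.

3.9 dB

Noise floor: N = −174 + 10 log₁₀(B) + NF
10 log₁₀(1.39×10⁷) = 71.43 dB
N = −174 + 71.43 + 8.84 = −93.73 dBm
SNR = P_sig − N = −89.8 − (−93.73) = 3.93 dB → 3.9 dB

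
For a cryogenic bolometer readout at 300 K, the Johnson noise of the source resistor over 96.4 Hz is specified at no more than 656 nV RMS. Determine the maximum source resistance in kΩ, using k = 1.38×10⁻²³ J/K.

Johnson–Nyquist: V_n = √(4kTRB) ⇒ R = V_n² / (4kTB)
4kTB = 4 × 1.38×10⁻²³ × 300 × 9.64×10¹ = 1.60×10⁻¹⁸
R = (6.56×10⁻⁷)² / 1.60×10⁻¹⁸ = 2.70×10⁵ Ω = 270 kΩ

270 kΩ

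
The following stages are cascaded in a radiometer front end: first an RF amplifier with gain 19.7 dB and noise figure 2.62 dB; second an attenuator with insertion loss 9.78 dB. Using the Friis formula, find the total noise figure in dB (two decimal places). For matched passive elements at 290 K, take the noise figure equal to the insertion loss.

2.83 dB

Convert to linear (a loss of L dB is a gain of −L dB): F_i = 10^(NF_i/10), G_i = 10^(G_i,dB/10)
  Stage 1: F_1 = 10^(2.62/10) = 1.828, G_1 = 10^(19.7/10) = 93.33
  Stage 2: F_2 = 10^(9.78/10) = 9.506, G_2 = 10^(−9.78/10) = 0.1052
Friis cascade:
  F = 1.828 + (9.506 − 1)/93.33 = 1.919
NF = 10 log₁₀(1.919) = 2.83 dB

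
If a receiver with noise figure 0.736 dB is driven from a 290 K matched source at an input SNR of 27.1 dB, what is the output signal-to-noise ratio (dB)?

26.364 dB

By definition F = SNR_in/SNR_out, so in dB: SNR_out = SNR_in − NF
SNR_out = 27.1 − 0.736 = 26.364 dB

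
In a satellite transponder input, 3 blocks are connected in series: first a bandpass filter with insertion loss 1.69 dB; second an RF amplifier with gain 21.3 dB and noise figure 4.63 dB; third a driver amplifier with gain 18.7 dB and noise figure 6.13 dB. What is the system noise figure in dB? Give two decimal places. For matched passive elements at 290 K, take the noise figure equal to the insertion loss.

Convert to linear (a loss of L dB is a gain of −L dB): F_i = 10^(NF_i/10), G_i = 10^(G_i,dB/10)
  Stage 1: F_1 = 10^(1.69/10) = 1.476, G_1 = 10^(−1.69/10) = 0.6776
  Stage 2: F_2 = 10^(4.63/10) = 2.904, G_2 = 10^(21.3/10) = 134.9
  Stage 3: F_3 = 10^(6.13/10) = 4.102, G_3 = 10^(18.7/10) = 74.13
Friis cascade:
  F = 1.476 + (2.904 − 1)/0.6776 + (4.102 − 1)/91.41 = 4.319
NF = 10 log₁₀(4.319) = 6.35 dB

6.35 dB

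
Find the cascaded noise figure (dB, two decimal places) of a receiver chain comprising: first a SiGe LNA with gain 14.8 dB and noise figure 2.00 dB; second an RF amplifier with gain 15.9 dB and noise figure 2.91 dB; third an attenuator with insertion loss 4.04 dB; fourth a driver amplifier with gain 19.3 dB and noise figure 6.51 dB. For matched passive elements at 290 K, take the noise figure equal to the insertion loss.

Convert to linear (a loss of L dB is a gain of −L dB): F_i = 10^(NF_i/10), G_i = 10^(G_i,dB/10)
  Stage 1: F_1 = 10^(2.00/10) = 1.585, G_1 = 10^(14.8/10) = 30.20
  Stage 2: F_2 = 10^(2.91/10) = 1.954, G_2 = 10^(15.9/10) = 38.90
  Stage 3: F_3 = 10^(4.04/10) = 2.535, G_3 = 10^(−4.04/10) = 0.3945
  Stage 4: F_4 = 10^(6.51/10) = 4.477, G_4 = 10^(19.3/10) = 85.11
Friis cascade:
  F = 1.585 + (1.954 − 1)/30.20 + (2.535 − 1)/1175 + (4.477 − 1)/463.4 = 1.625
NF = 10 log₁₀(1.625) = 2.11 dB

2.11 dB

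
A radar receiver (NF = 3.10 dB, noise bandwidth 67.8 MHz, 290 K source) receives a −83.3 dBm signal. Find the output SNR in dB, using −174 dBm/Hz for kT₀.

Noise floor: N = −174 + 10 log₁₀(B) + NF
10 log₁₀(6.78×10⁷) = 78.31 dB
N = −174 + 78.31 + 3.10 = −92.59 dBm
SNR = P_sig − N = −83.3 − (−92.59) = 9.29 dB → 9.3 dB

9.3 dB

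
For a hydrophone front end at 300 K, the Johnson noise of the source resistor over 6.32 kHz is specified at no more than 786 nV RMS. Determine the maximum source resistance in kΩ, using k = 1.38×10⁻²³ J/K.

5.90 kΩ

Johnson–Nyquist: V_n = √(4kTRB) ⇒ R = V_n² / (4kTB)
4kTB = 4 × 1.38×10⁻²³ × 300 × 6.32×10³ = 1.05×10⁻¹⁶
R = (7.86×10⁻⁷)² / 1.05×10⁻¹⁶ = 5.90×10³ Ω = 5.90 kΩ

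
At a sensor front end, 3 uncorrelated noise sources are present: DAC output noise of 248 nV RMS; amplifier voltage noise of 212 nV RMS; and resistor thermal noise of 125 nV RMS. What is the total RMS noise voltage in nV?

Uncorrelated sources add in power (mean-square): V_tot = √(ΣV_i²)
V_tot = √[(2.48×10⁻⁷)² + (2.12×10⁻⁷)² + (1.25×10⁻⁷)²] = 3.49×10⁻⁷ V = 349 nV

349 nV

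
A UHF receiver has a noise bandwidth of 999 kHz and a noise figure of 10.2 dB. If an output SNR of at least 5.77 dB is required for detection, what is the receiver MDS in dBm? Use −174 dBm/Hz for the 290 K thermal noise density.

−98.0 dBm

Sensitivity = −174 + 10 log₁₀(B) + NF + SNR_min
= −174 + 60 + 10.2 + 5.77
= −98.03 dBm → −98.0 dBm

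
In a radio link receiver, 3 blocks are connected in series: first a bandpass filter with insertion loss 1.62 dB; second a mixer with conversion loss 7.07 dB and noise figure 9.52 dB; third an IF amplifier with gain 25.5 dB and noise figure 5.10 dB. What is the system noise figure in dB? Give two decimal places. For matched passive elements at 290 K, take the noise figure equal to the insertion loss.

14.70 dB

Convert to linear (a loss of L dB is a gain of −L dB): F_i = 10^(NF_i/10), G_i = 10^(G_i,dB/10)
  Stage 1: F_1 = 10^(1.62/10) = 1.452, G_1 = 10^(−1.62/10) = 0.6887
  Stage 2: F_2 = 10^(9.52/10) = 8.954, G_2 = 10^(−7.07/10) = 0.1963
  Stage 3: F_3 = 10^(5.10/10) = 3.236, G_3 = 10^(25.5/10) = 354.8
Friis cascade:
  F = 1.452 + (8.954 − 1)/0.6887 + (3.236 − 1)/0.1352 = 29.54
NF = 10 log₁₀(29.54) = 14.70 dB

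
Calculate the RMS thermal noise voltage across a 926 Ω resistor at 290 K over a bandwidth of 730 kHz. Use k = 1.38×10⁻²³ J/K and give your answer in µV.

V_n = √(4kTRB)
4kTRB = 4 × 1.38×10⁻²³ × 290 × 9.26×10² × 7.30×10⁵ = 1.08×10⁻¹¹ V²
V_n = √(1.08×10⁻¹¹) = 3.29×10⁻⁶ V = 3.29 µV

3.29 µV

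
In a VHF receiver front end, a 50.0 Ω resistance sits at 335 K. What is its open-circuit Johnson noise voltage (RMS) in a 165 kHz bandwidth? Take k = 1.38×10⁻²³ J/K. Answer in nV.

391 nV

V_n = √(4kTRB)
4kTRB = 4 × 1.38×10⁻²³ × 335 × 5.00×10¹ × 1.65×10⁵ = 1.53×10⁻¹³ V²
V_n = √(1.53×10⁻¹³) = 3.91×10⁻⁷ V = 391 nV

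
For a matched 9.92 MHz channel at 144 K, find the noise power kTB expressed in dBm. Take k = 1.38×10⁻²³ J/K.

P_n = kTB = 1.38×10⁻²³ × 144 × 9.92×10⁶ = 1.97×10⁻¹⁴ W
In dBm: 10 log₁₀(1.97×10⁻¹⁴ / 10⁻³) = −107.1 dBm

−107.1 dBm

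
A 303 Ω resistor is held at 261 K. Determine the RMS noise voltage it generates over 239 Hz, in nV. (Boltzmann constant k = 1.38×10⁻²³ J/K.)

V_n = √(4kTRB)
4kTRB = 4 × 1.38×10⁻²³ × 261 × 3.03×10² × 2.39×10² = 1.04×10⁻¹⁵ V²
V_n = √(1.04×10⁻¹⁵) = 3.23×10⁻⁸ V = 32.3 nV

32.3 nV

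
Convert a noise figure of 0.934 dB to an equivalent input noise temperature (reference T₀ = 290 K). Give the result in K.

69.6 K

F = 10^(0.934/10) = 1.23994
T_e = (F − 1)·T₀ = (1.23994 − 1) × 290 = 69.6 K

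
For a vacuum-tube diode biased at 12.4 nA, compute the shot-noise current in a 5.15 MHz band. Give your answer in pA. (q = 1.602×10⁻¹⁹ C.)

I_n = √(2qI·B)
2qI·B = 2 × 1.602×10⁻¹⁹ × 1.24×10⁻⁸ × 5.15×10⁶ = 2.05×10⁻²⁰ A²
I_n = √(2.05×10⁻²⁰) = 1.43×10⁻¹⁰ A = 143 pA

143 pA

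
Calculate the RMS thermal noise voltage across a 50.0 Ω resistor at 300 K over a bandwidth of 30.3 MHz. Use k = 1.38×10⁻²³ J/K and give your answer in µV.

V_n = √(4kTRB)
4kTRB = 4 × 1.38×10⁻²³ × 300 × 5.00×10¹ × 3.03×10⁷ = 2.51×10⁻¹¹ V²
V_n = √(2.51×10⁻¹¹) = 5.01×10⁻⁶ V = 5.01 µV

5.01 µV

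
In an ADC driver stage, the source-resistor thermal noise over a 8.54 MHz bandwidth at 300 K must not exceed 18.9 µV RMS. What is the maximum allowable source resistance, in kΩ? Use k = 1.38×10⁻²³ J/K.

Johnson–Nyquist: V_n = √(4kTRB) ⇒ R = V_n² / (4kTB)
4kTB = 4 × 1.38×10⁻²³ × 300 × 8.54×10⁶ = 1.41×10⁻¹³
R = (1.89×10⁻⁵)² / 1.41×10⁻¹³ = 2.53×10³ Ω = 2.53 kΩ

2.53 kΩ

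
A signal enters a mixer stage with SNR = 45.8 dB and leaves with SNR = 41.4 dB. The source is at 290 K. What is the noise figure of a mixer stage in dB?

4.4 dB

NF (dB) = SNR_in(dB) − SNR_out(dB) when the source is at T₀
NF = 45.8 − 41.4 = 4.4 dB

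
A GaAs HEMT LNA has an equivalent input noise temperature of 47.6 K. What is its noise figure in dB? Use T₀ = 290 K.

F = 1 + T_e/T₀ = 1 + 47.6/290 = 1.16414
NF = 10 log₁₀(1.16414) = 0.660 dB

0.660 dB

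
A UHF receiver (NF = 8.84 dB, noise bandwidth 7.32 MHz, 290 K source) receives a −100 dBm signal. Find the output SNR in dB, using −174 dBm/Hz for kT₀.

−3.5 dB

Noise floor: N = −174 + 10 log₁₀(B) + NF
10 log₁₀(7.32×10⁶) = 68.65 dB
N = −174 + 68.65 + 8.84 = −96.51 dBm
SNR = P_sig − N = −100 − (−96.51) = −3.49 dB → −3.5 dB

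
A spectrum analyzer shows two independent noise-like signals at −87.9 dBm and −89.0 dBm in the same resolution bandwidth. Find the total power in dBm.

Convert to linear, add, convert back:
P₁ = 1.62×10⁻¹² W, P₂ = 1.26×10⁻¹² W
P_tot = 2.88×10⁻¹² W → 10 log₁₀(P_tot / 10⁻³) = −85.4 dBm

−85.4 dBm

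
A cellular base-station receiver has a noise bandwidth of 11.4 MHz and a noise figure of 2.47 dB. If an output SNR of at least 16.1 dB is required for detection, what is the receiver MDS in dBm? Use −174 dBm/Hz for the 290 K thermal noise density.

−84.9 dBm

Sensitivity = −174 + 10 log₁₀(B) + NF + SNR_min
= −174 + 70.57 + 2.47 + 16.1
= −84.86 dBm → −84.9 dBm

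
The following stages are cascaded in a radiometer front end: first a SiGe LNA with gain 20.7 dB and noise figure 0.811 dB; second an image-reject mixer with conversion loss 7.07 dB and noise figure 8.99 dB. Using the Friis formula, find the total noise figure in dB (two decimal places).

1.02 dB

Convert to linear (a loss of L dB is a gain of −L dB): F_i = 10^(NF_i/10), G_i = 10^(G_i,dB/10)
  Stage 1: F_1 = 10^(0.811/10) = 1.205, G_1 = 10^(20.7/10) = 117.5
  Stage 2: F_2 = 10^(8.99/10) = 7.925, G_2 = 10^(−7.07/10) = 0.1963
Friis cascade:
  F = 1.205 + (7.925 − 1)/117.5 = 1.264
NF = 10 log₁₀(1.264) = 1.02 dB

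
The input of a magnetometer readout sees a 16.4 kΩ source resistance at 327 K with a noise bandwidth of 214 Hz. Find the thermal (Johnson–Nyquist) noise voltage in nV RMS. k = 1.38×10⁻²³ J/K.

252 nV

V_n = √(4kTRB)
4kTRB = 4 × 1.38×10⁻²³ × 327 × 1.64×10⁴ × 2.14×10² = 6.33×10⁻¹⁴ V²
V_n = √(6.33×10⁻¹⁴) = 2.52×10⁻⁷ V = 252 nV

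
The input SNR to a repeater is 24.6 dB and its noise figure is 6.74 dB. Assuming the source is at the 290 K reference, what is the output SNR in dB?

By definition F = SNR_in/SNR_out, so in dB: SNR_out = SNR_in − NF
SNR_out = 24.6 − 6.74 = 17.86 dB

17.86 dB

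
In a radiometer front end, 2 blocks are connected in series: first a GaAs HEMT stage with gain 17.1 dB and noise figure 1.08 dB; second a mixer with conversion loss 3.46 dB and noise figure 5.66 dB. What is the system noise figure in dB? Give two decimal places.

1.25 dB

Convert to linear (a loss of L dB is a gain of −L dB): F_i = 10^(NF_i/10), G_i = 10^(G_i,dB/10)
  Stage 1: F_1 = 10^(1.08/10) = 1.282, G_1 = 10^(17.1/10) = 51.29
  Stage 2: F_2 = 10^(5.66/10) = 3.681, G_2 = 10^(−3.46/10) = 0.4508
Friis cascade:
  F = 1.282 + (3.681 − 1)/51.29 = 1.335
NF = 10 log₁₀(1.335) = 1.25 dB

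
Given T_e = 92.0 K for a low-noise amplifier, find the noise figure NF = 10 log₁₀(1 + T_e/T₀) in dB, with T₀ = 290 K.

F = 1 + T_e/T₀ = 1 + 92.0/290 = 1.31724
NF = 10 log₁₀(1.31724) = 1.20 dB

1.20 dB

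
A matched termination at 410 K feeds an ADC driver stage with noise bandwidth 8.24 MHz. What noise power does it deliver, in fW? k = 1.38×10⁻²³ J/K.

46.6 fW

P_n = kTB = 1.38×10⁻²³ × 410 × 8.24×10⁶ = 4.66×10⁻¹⁴ W = 46.6 fW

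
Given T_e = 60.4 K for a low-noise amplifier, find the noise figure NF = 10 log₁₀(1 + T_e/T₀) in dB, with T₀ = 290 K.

F = 1 + T_e/T₀ = 1 + 60.4/290 = 1.20828
NF = 10 log₁₀(1.20828) = 0.822 dB

0.822 dB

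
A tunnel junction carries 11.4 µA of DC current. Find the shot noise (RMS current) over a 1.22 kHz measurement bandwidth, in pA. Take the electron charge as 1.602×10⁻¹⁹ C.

I_n = √(2qI·B)
2qI·B = 2 × 1.602×10⁻¹⁹ × 1.14×10⁻⁵ × 1.22×10³ = 4.46×10⁻²¹ A²
I_n = √(4.46×10⁻²¹) = 6.68×10⁻¹¹ A = 66.8 pA

66.8 pA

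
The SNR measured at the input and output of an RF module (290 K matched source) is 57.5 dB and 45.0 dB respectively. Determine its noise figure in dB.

NF (dB) = SNR_in(dB) − SNR_out(dB) when the source is at T₀
NF = 57.5 − 45.0 = 12.5 dB

12.5 dB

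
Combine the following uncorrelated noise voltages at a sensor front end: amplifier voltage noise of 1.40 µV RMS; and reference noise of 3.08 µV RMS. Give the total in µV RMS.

3.38 µV

Uncorrelated sources add in power (mean-square): V_tot = √(ΣV_i²)
V_tot = √[(1.40×10⁻⁶)² + (3.08×10⁻⁶)²] = 3.38×10⁻⁶ V = 3.38 µV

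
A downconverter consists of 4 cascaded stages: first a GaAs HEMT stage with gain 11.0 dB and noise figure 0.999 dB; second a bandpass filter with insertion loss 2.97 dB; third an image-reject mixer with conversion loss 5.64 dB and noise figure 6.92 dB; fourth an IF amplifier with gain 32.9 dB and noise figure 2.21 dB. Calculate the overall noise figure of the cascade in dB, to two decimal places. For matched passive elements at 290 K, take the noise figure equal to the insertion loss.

Convert to linear (a loss of L dB is a gain of −L dB): F_i = 10^(NF_i/10), G_i = 10^(G_i,dB/10)
  Stage 1: F_1 = 10^(0.999/10) = 1.259, G_1 = 10^(11.0/10) = 12.59
  Stage 2: F_2 = 10^(2.97/10) = 1.982, G_2 = 10^(−2.97/10) = 0.5047
  Stage 3: F_3 = 10^(6.92/10) = 4.920, G_3 = 10^(−5.64/10) = 0.2729
  Stage 4: F_4 = 10^(2.21/10) = 1.663, G_4 = 10^(32.9/10) = 1950
Friis cascade:
  F = 1.259 + (1.982 − 1)/12.59 + (4.920 − 1)/6.353 + (1.663 − 1)/1.734 = 2.336
NF = 10 log₁₀(2.336) = 3.69 dB

3.69 dB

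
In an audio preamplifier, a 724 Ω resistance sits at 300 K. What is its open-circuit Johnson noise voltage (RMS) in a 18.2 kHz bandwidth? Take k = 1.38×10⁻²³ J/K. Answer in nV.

467 nV

V_n = √(4kTRB)
4kTRB = 4 × 1.38×10⁻²³ × 300 × 7.24×10² × 1.82×10⁴ = 2.18×10⁻¹³ V²
V_n = √(2.18×10⁻¹³) = 4.67×10⁻⁷ V = 467 nV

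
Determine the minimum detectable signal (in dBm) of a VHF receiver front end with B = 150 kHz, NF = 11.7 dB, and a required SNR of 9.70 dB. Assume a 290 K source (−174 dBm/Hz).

−100.8 dBm

Sensitivity = −174 + 10 log₁₀(B) + NF + SNR_min
= −174 + 51.76 + 11.7 + 9.70
= −100.84 dBm → −100.8 dBm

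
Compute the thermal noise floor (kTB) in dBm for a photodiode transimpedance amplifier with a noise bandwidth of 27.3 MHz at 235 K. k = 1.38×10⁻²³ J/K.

P_n = kTB = 1.38×10⁻²³ × 235 × 2.73×10⁷ = 8.85×10⁻¹⁴ W
In dBm: 10 log₁₀(8.85×10⁻¹⁴ / 10⁻³) = −100.5 dBm

−100.5 dBm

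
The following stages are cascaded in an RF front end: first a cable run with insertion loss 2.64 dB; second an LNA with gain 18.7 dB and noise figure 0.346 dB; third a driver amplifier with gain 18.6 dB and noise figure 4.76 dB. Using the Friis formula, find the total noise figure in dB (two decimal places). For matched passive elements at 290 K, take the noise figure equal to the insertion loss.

3.09 dB

Convert to linear (a loss of L dB is a gain of −L dB): F_i = 10^(NF_i/10), G_i = 10^(G_i,dB/10)
  Stage 1: F_1 = 10^(2.64/10) = 1.837, G_1 = 10^(−2.64/10) = 0.5445
  Stage 2: F_2 = 10^(0.346/10) = 1.083, G_2 = 10^(18.7/10) = 74.13
  Stage 3: F_3 = 10^(4.76/10) = 2.992, G_3 = 10^(18.6/10) = 72.44
Friis cascade:
  F = 1.837 + (1.083 − 1)/0.5445 + (2.992 − 1)/40.36 = 2.038
NF = 10 log₁₀(2.038) = 3.09 dB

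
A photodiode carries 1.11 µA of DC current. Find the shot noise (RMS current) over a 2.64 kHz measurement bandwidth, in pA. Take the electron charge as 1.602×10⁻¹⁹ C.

I_n = √(2qI·B)
2qI·B = 2 × 1.602×10⁻¹⁹ × 1.11×10⁻⁶ × 2.64×10³ = 9.39×10⁻²² A²
I_n = √(9.39×10⁻²²) = 3.06×10⁻¹¹ A = 30.6 pA

30.6 pA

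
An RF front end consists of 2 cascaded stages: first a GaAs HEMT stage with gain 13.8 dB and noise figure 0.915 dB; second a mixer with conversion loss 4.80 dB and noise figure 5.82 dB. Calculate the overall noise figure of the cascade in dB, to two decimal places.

1.31 dB

Convert to linear (a loss of L dB is a gain of −L dB): F_i = 10^(NF_i/10), G_i = 10^(G_i,dB/10)
  Stage 1: F_1 = 10^(0.915/10) = 1.235, G_1 = 10^(13.8/10) = 23.99
  Stage 2: F_2 = 10^(5.82/10) = 3.819, G_2 = 10^(−4.80/10) = 0.3311
Friis cascade:
  F = 1.235 + (3.819 − 1)/23.99 = 1.352
NF = 10 log₁₀(1.352) = 1.31 dB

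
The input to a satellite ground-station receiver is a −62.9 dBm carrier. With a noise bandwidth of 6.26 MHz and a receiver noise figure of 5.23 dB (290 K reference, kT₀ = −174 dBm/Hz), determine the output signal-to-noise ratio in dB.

37.9 dB

Noise floor: N = −174 + 10 log₁₀(B) + NF
10 log₁₀(6.26×10⁶) = 67.97 dB
N = −174 + 67.97 + 5.23 = −100.80 dBm
SNR = P_sig − N = −62.9 − (−100.80) = 37.90 dB → 37.9 dB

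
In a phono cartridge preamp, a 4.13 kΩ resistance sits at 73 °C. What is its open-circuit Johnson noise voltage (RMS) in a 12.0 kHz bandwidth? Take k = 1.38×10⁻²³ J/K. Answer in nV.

T = 73 °C + 273.15 = 346.15 K
V_n = √(4kTRB)
4kTRB = 4 × 1.38×10⁻²³ × 346.15 × 4.13×10³ × 1.20×10⁴ = 9.47×10⁻¹³ V²
V_n = √(9.47×10⁻¹³) = 9.73×10⁻⁷ V = 973 nV

973 nV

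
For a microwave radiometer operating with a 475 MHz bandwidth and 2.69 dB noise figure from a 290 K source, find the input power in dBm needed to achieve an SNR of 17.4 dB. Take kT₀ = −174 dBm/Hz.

−67.1 dBm

Sensitivity = −174 + 10 log₁₀(B) + NF + SNR_min
= −174 + 86.77 + 2.69 + 17.4
= −67.14 dBm → −67.1 dBm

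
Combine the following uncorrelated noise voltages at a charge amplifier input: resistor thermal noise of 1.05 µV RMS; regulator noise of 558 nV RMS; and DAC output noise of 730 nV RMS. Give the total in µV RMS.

Uncorrelated sources add in power (mean-square): V_tot = √(ΣV_i²)
V_tot = √[(1.05×10⁻⁶)² + (5.58×10⁻⁷)² + (7.30×10⁻⁷)²] = 1.40×10⁻⁶ V = 1.40 µV

1.40 µV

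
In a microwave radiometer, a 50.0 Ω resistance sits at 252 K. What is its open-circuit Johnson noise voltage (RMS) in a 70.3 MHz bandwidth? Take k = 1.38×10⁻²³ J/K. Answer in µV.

V_n = √(4kTRB)
4kTRB = 4 × 1.38×10⁻²³ × 252 × 5.00×10¹ × 7.03×10⁷ = 4.89×10⁻¹¹ V²
V_n = √(4.89×10⁻¹¹) = 6.99×10⁻⁶ V = 6.99 µV

6.99 µV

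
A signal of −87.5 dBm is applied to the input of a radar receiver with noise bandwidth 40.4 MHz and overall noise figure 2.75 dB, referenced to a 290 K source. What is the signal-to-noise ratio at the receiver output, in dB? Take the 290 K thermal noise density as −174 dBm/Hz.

Noise floor: N = −174 + 10 log₁₀(B) + NF
10 log₁₀(4.04×10⁷) = 76.06 dB
N = −174 + 76.06 + 2.75 = −95.19 dBm
SNR = P_sig − N = −87.5 − (−95.19) = 7.69 dB → 7.7 dB

7.7 dB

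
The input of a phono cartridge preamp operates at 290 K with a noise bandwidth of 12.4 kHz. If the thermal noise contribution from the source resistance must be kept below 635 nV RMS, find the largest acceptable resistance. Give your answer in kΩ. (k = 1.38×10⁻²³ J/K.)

Johnson–Nyquist: V_n = √(4kTRB) ⇒ R = V_n² / (4kTB)
4kTB = 4 × 1.38×10⁻²³ × 290 × 1.24×10⁴ = 1.98×10⁻¹⁶
R = (6.35×10⁻⁷)² / 1.98×10⁻¹⁶ = 2.03×10³ Ω = 2.03 kΩ

2.03 kΩ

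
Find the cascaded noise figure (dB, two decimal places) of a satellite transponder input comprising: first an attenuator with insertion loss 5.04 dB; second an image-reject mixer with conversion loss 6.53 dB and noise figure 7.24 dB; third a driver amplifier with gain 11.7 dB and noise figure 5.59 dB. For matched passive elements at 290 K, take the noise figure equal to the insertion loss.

17.37 dB

Convert to linear (a loss of L dB is a gain of −L dB): F_i = 10^(NF_i/10), G_i = 10^(G_i,dB/10)
  Stage 1: F_1 = 10^(5.04/10) = 3.192, G_1 = 10^(−5.04/10) = 0.3133
  Stage 2: F_2 = 10^(7.24/10) = 5.297, G_2 = 10^(−6.53/10) = 0.2223
  Stage 3: F_3 = 10^(5.59/10) = 3.622, G_3 = 10^(11.7/10) = 14.79
Friis cascade:
  F = 3.192 + (5.297 − 1)/0.3133 + (3.622 − 1)/0.06966 = 54.55
NF = 10 log₁₀(54.55) = 17.37 dB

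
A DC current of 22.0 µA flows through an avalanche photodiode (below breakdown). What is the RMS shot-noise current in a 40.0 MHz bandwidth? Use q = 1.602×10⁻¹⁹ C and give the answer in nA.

I_n = √(2qI·B)
2qI·B = 2 × 1.602×10⁻¹⁹ × 2.20×10⁻⁵ × 4.00×10⁷ = 2.82×10⁻¹⁶ A²
I_n = √(2.82×10⁻¹⁶) = 1.68×10⁻⁸ A = 16.8 nA

16.8 nA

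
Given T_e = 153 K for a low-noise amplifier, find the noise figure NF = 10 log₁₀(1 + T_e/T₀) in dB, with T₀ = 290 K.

1.84 dB

F = 1 + T_e/T₀ = 1 + 153/290 = 1.52759
NF = 10 log₁₀(1.52759) = 1.84 dB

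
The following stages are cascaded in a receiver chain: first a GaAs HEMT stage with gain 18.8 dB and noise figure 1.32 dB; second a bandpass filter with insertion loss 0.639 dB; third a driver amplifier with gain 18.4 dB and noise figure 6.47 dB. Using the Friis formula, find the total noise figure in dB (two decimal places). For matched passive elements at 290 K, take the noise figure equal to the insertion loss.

Convert to linear (a loss of L dB is a gain of −L dB): F_i = 10^(NF_i/10), G_i = 10^(G_i,dB/10)
  Stage 1: F_1 = 10^(1.32/10) = 1.355, G_1 = 10^(18.8/10) = 75.86
  Stage 2: F_2 = 10^(0.639/10) = 1.159, G_2 = 10^(−0.639/10) = 0.8632
  Stage 3: F_3 = 10^(6.47/10) = 4.436, G_3 = 10^(18.4/10) = 69.18
Friis cascade:
  F = 1.355 + (1.159 − 1)/75.86 + (4.436 − 1)/65.48 = 1.410
NF = 10 log₁₀(1.410) = 1.49 dB

1.49 dB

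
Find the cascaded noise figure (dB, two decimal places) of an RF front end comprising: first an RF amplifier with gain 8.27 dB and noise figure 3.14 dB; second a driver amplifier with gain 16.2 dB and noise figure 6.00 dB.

3.99 dB

Convert to linear (a loss of L dB is a gain of −L dB): F_i = 10^(NF_i/10), G_i = 10^(G_i,dB/10)
  Stage 1: F_1 = 10^(3.14/10) = 2.061, G_1 = 10^(8.27/10) = 6.714
  Stage 2: F_2 = 10^(6.00/10) = 3.981, G_2 = 10^(16.2/10) = 41.69
Friis cascade:
  F = 2.061 + (3.981 − 1)/6.714 = 2.505
NF = 10 log₁₀(2.505) = 3.99 dB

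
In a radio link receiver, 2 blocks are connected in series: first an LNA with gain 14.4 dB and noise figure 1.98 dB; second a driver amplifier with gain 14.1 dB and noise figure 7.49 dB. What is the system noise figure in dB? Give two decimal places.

Convert to linear (a loss of L dB is a gain of −L dB): F_i = 10^(NF_i/10), G_i = 10^(G_i,dB/10)
  Stage 1: F_1 = 10^(1.98/10) = 1.578, G_1 = 10^(14.4/10) = 27.54
  Stage 2: F_2 = 10^(7.49/10) = 5.610, G_2 = 10^(14.1/10) = 25.70
Friis cascade:
  F = 1.578 + (5.610 − 1)/27.54 = 1.745
NF = 10 log₁₀(1.745) = 2.42 dB

2.42 dB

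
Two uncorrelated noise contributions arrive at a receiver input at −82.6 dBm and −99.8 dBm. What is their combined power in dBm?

−82.5 dBm

Convert to linear, add, convert back:
P₁ = 5.50×10⁻¹² W, P₂ = 1.05×10⁻¹³ W
P_tot = 5.60×10⁻¹² W → 10 log₁₀(P_tot / 10⁻³) = −82.5 dBm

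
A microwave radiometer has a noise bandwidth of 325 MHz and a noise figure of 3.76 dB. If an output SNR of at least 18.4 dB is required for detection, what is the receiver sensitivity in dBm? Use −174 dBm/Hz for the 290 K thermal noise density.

−66.7 dBm

Sensitivity = −174 + 10 log₁₀(B) + NF + SNR_min
= −174 + 85.12 + 3.76 + 18.4
= −66.72 dBm → −66.7 dBm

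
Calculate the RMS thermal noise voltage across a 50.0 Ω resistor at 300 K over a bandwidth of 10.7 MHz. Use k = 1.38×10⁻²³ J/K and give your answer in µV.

2.98 µV

V_n = √(4kTRB)
4kTRB = 4 × 1.38×10⁻²³ × 300 × 5.00×10¹ × 1.07×10⁷ = 8.86×10⁻¹² V²
V_n = √(8.86×10⁻¹²) = 2.98×10⁻⁶ V = 2.98 µV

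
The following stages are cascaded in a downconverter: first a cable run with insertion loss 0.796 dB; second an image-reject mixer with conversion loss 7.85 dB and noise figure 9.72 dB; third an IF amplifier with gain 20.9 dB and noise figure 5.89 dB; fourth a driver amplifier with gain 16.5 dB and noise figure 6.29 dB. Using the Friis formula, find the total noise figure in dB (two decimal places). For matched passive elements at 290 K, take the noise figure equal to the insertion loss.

Convert to linear (a loss of L dB is a gain of −L dB): F_i = 10^(NF_i/10), G_i = 10^(G_i,dB/10)
  Stage 1: F_1 = 10^(0.796/10) = 1.201, G_1 = 10^(−0.796/10) = 0.8325
  Stage 2: F_2 = 10^(9.72/10) = 9.376, G_2 = 10^(−7.85/10) = 0.1641
  Stage 3: F_3 = 10^(5.89/10) = 3.882, G_3 = 10^(20.9/10) = 123.0
  Stage 4: F_4 = 10^(6.29/10) = 4.256, G_4 = 10^(16.5/10) = 44.67
Friis cascade:
  F = 1.201 + (9.376 − 1)/0.8325 + (3.882 − 1)/0.1366 + (4.256 − 1)/16.80 = 32.55
NF = 10 log₁₀(32.55) = 15.13 dB

15.13 dB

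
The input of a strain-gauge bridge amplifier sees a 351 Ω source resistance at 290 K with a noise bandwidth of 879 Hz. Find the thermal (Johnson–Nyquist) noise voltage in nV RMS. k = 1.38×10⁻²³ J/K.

V_n = √(4kTRB)
4kTRB = 4 × 1.38×10⁻²³ × 290 × 3.51×10² × 8.79×10² = 4.94×10⁻¹⁵ V²
V_n = √(4.94×10⁻¹⁵) = 7.03×10⁻⁸ V = 70.3 nV

70.3 nV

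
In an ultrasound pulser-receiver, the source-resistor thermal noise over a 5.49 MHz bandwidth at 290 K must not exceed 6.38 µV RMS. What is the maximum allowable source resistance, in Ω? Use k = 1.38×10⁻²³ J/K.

463 Ω

Johnson–Nyquist: V_n = √(4kTRB) ⇒ R = V_n² / (4kTB)
4kTB = 4 × 1.38×10⁻²³ × 290 × 5.49×10⁶ = 8.79×10⁻¹⁴
R = (6.38×10⁻⁶)² / 8.79×10⁻¹⁴ = 4.63×10² Ω = 463 Ω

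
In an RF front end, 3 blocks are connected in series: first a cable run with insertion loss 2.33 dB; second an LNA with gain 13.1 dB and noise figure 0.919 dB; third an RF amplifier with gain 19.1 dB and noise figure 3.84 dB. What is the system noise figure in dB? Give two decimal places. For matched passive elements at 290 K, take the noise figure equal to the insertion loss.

Convert to linear (a loss of L dB is a gain of −L dB): F_i = 10^(NF_i/10), G_i = 10^(G_i,dB/10)
  Stage 1: F_1 = 10^(2.33/10) = 1.710, G_1 = 10^(−2.33/10) = 0.5848
  Stage 2: F_2 = 10^(0.919/10) = 1.236, G_2 = 10^(13.1/10) = 20.42
  Stage 3: F_3 = 10^(3.84/10) = 2.421, G_3 = 10^(19.1/10) = 81.28
Friis cascade:
  F = 1.710 + (1.236 − 1)/0.5848 + (2.421 − 1)/11.94 = 2.232
NF = 10 log₁₀(2.232) = 3.49 dB

3.49 dB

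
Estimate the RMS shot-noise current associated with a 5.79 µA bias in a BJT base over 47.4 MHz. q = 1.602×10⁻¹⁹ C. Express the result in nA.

9.38 nA

I_n = √(2qI·B)
2qI·B = 2 × 1.602×10⁻¹⁹ × 5.79×10⁻⁶ × 4.74×10⁷ = 8.79×10⁻¹⁷ A²
I_n = √(8.79×10⁻¹⁷) = 9.38×10⁻⁹ A = 9.38 nA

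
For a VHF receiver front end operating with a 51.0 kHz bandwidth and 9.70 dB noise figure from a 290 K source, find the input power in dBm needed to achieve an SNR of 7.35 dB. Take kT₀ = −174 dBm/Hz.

Sensitivity = −174 + 10 log₁₀(B) + NF + SNR_min
= −174 + 47.08 + 9.70 + 7.35
= −109.87 dBm → −109.9 dBm

−109.9 dBm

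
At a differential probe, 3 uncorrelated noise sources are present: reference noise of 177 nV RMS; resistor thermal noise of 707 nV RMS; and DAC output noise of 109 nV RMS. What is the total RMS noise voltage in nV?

Uncorrelated sources add in power (mean-square): V_tot = √(ΣV_i²)
V_tot = √[(1.77×10⁻⁷)² + (7.07×10⁻⁷)² + (1.09×10⁻⁷)²] = 7.37×10⁻⁷ V = 737 nV

737 nV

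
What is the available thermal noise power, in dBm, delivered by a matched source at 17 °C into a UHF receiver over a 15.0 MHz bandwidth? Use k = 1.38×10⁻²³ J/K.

−102.2 dBm

T = 17 °C + 273.15 = 290.15 K
P_n = kTB = 1.38×10⁻²³ × 290.15 × 1.50×10⁷ = 6.01×10⁻¹⁴ W
In dBm: 10 log₁₀(6.01×10⁻¹⁴ / 10⁻³) = −102.2 dBm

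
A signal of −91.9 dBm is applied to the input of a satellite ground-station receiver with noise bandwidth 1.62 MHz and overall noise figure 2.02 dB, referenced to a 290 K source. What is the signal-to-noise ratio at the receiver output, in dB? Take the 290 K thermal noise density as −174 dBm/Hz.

Noise floor: N = −174 + 10 log₁₀(B) + NF
10 log₁₀(1.62×10⁶) = 62.1 dB
N = −174 + 62.1 + 2.02 = −109.88 dBm
SNR = P_sig − N = −91.9 − (−109.88) = 17.98 dB → 18.0 dB

18.0 dB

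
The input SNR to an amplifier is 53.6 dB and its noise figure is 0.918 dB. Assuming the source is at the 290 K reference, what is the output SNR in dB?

By definition F = SNR_in/SNR_out, so in dB: SNR_out = SNR_in − NF
SNR_out = 53.6 − 0.918 = 52.682 dB

52.682 dB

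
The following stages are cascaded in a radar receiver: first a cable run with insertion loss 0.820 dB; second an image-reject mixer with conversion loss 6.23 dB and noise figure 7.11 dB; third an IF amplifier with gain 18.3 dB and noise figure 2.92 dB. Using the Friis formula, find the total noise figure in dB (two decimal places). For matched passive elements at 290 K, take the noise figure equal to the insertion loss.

10.44 dB

Convert to linear (a loss of L dB is a gain of −L dB): F_i = 10^(NF_i/10), G_i = 10^(G_i,dB/10)
  Stage 1: F_1 = 10^(0.820/10) = 1.208, G_1 = 10^(−0.820/10) = 0.8279
  Stage 2: F_2 = 10^(7.11/10) = 5.140, G_2 = 10^(−6.23/10) = 0.2382
  Stage 3: F_3 = 10^(2.92/10) = 1.959, G_3 = 10^(18.3/10) = 67.61
Friis cascade:
  F = 1.208 + (5.140 − 1)/0.8279 + (1.959 − 1)/0.1972 = 11.07
NF = 10 log₁₀(11.07) = 10.44 dB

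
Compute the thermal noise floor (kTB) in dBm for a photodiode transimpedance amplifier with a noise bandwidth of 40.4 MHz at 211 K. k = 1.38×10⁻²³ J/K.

P_n = kTB = 1.38×10⁻²³ × 211 × 4.04×10⁷ = 1.18×10⁻¹³ W
In dBm: 10 log₁₀(1.18×10⁻¹³ / 10⁻³) = −99.3 dBm

−99.3 dBm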